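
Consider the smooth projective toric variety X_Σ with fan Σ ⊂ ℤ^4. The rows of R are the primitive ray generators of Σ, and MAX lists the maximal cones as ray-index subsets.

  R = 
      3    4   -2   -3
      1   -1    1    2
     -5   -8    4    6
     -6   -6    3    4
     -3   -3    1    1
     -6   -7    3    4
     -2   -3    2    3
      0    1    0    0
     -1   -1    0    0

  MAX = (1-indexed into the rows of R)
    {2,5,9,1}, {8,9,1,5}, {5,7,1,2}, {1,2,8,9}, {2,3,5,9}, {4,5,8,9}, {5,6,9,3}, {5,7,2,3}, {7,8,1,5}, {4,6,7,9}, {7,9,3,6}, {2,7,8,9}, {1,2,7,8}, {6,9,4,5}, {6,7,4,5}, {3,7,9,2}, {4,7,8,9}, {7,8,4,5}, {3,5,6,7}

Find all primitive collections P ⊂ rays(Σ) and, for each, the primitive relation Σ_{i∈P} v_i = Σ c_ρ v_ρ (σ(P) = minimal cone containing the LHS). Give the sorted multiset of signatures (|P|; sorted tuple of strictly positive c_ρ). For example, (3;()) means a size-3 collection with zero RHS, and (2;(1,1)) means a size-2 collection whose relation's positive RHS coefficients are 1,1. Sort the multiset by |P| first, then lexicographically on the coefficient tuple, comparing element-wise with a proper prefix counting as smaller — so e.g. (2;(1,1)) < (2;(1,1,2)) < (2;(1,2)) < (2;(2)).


Minimal non-faces — 11 found among 9 rays, 19 max cones:

  • {1,6}:  v_{1} + v_{6} = v_{5}  →  sig = (2;(1))
  • {2,6}:  v_{2} + v_{6} = v_{3}  →  sig = (2;(1))
  • {6,8}:  v_{6} + v_{8} = v_{4}  →  sig = (2;(1))
  • {1,3}:  v_{1} + v_{3} = v_{2} + v_{5}  →  sig = (2;(1,1))
  • {1,4}:  v_{1} + v_{4} = v_{5} + v_{8}  →  sig = (2;(1,1))
  • {3,4}:  v_{3} + v_{4} = v_{6} + 2·v_{7} + v_{9}  →  sig = (2;(1,1,2))
  • {2,4}:  v_{2} + v_{4} = 2·v_{7} + v_{9}  →  sig = (2;(1,2))
  • {3,8}:  v_{3} + v_{8} = 2·v_{7} + v_{9}  →  sig = (2;(1,2))
  • {1,7,9}:  v_{1} + v_{7} + v_{9} = 0  →  sig = (3;())
  • {2,5,8}:  v_{2} + v_{5} + v_{8} = v_{7}  →  sig = (3;(1))
  • {5,7,9}:  v_{5} + v_{7} + v_{9} = v_{6}  →  sig = (3;(1))

so the primitive-relation signature multiset is
    (2;(1))
    (2;(1))
    (2;(1))
    (2;(1,1))
    (2;(1,1))
    (2;(1,1,2))
    (2;(1,2))
    (2;(1,2))
    (3;())
    (3;(1))
    (3;(1))


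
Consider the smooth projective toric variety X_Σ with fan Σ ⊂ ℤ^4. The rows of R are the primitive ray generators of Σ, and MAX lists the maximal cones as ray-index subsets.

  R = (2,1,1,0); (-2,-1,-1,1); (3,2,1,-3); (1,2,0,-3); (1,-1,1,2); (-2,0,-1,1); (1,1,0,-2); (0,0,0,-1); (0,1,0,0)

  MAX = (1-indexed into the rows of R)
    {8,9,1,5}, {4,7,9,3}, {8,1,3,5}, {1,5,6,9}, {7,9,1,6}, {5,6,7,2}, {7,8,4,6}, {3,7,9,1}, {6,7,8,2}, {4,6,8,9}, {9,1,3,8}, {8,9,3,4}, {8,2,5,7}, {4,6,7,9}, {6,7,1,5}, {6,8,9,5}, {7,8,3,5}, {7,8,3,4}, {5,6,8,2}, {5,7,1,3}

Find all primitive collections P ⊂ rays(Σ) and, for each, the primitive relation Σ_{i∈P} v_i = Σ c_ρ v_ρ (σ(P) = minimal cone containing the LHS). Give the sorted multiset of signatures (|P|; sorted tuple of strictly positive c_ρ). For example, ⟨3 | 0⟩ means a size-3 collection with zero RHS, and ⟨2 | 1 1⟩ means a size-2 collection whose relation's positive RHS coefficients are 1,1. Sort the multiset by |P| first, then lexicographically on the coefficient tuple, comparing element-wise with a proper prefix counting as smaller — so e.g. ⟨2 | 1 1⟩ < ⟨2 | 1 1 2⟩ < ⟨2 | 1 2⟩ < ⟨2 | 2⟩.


Σ has 13 primitive collections:

  {2,3}:  v_{2} + v_{3} = v_{7}  so sig = ⟨2 | 1⟩
  {2,9}:  v_{2} + v_{9} = v_{6}  so sig = ⟨2 | 1⟩
  {1,4}:  v_{1} + v_{4} = v_{3} + v_{9}  so sig = ⟨2 | 1 1⟩
  {3,6}:  v_{3} + v_{6} = v_{7} + v_{9}  so sig = ⟨2 | 1 1⟩
  {4,5}:  v_{4} + v_{5} = v_{1} + v_{8}  so sig = ⟨2 | 1 1⟩
  {1,2}:  v_{1} + v_{2} = v_{5} + v_{6} + v_{7}  so sig = ⟨2 | 1 1 1⟩
  {2,4}:  v_{2} + v_{4} = v_{6} + v_{7} + v_{8}  so sig = ⟨2 | 1 1 1⟩
  {1,6,8}:  v_{1} + v_{6} + v_{8} = v_{9}  so sig = ⟨3 | 1⟩
  {1,7,8}:  v_{1} + v_{7} + v_{8} = v_{3}  so sig = ⟨3 | 1⟩
  {5,7,9}:  v_{5} + v_{7} + v_{9} = v_{1}  so sig = ⟨3 | 1⟩
  {7,8,9}:  v_{7} + v_{8} + v_{9} = v_{4}  so sig = ⟨3 | 1⟩
  {3,5,9}:  v_{3} + v_{5} + v_{9} = 2·v_{1} + v_{8}  so sig = ⟨3 | 1 2⟩
  {5,6,7,8}:  v_{5} + v_{6} + v_{7} + v_{8} = 0  so sig = ⟨4 | 0⟩

Sorted signature multiset PRS(X):
    ⟨2 | 1⟩
    ⟨2 | 1⟩
    ⟨2 | 1 1⟩
    ⟨2 | 1 1⟩
    ⟨2 | 1 1⟩
    ⟨2 | 1 1 1⟩
    ⟨2 | 1 1 1⟩
    ⟨3 | 1⟩
    ⟨3 | 1⟩
    ⟨3 | 1⟩
    ⟨3 | 1⟩
    ⟨3 | 1 2⟩
    ⟨4 | 0⟩


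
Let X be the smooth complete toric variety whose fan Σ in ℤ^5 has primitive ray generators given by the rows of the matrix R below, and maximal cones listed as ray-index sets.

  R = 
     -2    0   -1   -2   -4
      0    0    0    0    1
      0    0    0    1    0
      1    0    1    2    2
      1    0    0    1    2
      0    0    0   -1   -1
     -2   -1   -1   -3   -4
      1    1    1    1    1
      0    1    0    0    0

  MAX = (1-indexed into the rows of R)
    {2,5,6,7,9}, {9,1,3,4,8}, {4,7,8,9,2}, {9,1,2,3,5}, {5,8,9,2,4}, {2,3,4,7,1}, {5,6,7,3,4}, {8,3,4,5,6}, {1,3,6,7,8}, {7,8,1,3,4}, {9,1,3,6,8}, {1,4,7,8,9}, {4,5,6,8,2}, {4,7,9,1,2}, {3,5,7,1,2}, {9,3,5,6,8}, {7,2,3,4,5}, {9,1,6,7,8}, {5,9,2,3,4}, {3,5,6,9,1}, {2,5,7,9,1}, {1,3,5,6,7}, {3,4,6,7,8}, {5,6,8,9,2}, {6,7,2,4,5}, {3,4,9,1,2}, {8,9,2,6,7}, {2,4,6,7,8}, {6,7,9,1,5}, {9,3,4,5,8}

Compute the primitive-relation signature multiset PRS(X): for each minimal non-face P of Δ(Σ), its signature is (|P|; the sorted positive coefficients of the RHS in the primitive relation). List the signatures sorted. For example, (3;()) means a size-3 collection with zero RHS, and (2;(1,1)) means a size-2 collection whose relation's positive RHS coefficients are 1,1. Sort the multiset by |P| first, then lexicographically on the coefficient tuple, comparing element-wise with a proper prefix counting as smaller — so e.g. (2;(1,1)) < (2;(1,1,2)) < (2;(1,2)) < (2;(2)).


Σ has 11 primitive collections:

  P={2,3,6}:  v_{2} + v_{3} + v_{6} = 0  so sig = (3;())
  P={1,4,5}:  v_{1} + v_{4} + v_{5} = v_{3}  so sig = (3;(1))
  P={3,7,9}:  v_{3} + v_{7} + v_{9} = v_{1}  so sig = (3;(1))
  P={4,6,9}:  v_{4} + v_{6} + v_{9} = v_{8}  so sig = (3;(1))
  P={5,7,8}:  v_{5} + v_{7} + v_{8} = v_{6}  so sig = (3;(1))
  P={1,2,6}:  v_{1} + v_{2} + v_{6} = v_{7} + v_{9}  so sig = (3;(1,1))
  P={2,3,8}:  v_{2} + v_{3} + v_{8} = v_{4} + v_{9}  so sig = (3;(1,1))
  P={1,4,6}:  v_{1} + v_{4} + v_{6} = v_{3} + v_{7} + v_{8}  so sig = (3;(1,1,1))
  P={1,5,8}:  v_{1} + v_{5} + v_{8} = v_{3} + v_{6} + v_{9}  so sig = (3;(1,1,1))
  P={1,2,8}:  v_{1} + v_{2} + v_{8} = v_{4} + v_{7} + 2·v_{9}  so sig = (3;(1,1,2))
  P={4,5,7,9}:  v_{4} + v_{5} + v_{7} + v_{9} = 0  so sig = (4;())

Hence PRS(X_Σ) =
[(3;()), (3;(1)), (3;(1)), (3;(1)), (3;(1)), (3;(1,1)), (3;(1,1)), (3;(1,1,1)), (3;(1,1,1)), (3;(1,1,2)), (4;())]


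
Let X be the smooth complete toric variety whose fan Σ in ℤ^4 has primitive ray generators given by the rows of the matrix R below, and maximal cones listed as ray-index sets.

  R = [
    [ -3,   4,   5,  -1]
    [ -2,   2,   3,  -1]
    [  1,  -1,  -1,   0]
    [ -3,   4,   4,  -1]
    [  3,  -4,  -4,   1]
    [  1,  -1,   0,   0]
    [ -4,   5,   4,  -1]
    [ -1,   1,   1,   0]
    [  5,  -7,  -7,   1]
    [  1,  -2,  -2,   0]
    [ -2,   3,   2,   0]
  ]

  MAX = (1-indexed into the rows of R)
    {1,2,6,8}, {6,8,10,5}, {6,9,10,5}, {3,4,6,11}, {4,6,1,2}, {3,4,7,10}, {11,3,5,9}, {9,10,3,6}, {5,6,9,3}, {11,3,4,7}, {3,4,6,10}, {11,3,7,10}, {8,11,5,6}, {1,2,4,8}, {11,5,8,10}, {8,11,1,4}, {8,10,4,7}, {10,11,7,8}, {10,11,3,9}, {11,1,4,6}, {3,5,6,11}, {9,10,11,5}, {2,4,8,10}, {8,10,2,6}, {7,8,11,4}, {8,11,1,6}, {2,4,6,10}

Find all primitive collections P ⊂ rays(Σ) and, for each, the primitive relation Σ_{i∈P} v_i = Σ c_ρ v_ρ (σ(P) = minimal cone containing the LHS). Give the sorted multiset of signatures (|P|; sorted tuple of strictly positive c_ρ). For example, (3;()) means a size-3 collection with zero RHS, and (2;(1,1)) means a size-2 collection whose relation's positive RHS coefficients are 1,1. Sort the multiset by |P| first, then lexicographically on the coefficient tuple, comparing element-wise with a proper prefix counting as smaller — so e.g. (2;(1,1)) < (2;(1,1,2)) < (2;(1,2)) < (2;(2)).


Primitive collections (22):

  P={3,8}:  v_{3} + v_{8} = 0 — sig = (2;())
  P={4,5}:  v_{4} + v_{5} = 0 — sig = (2;())
  P={1,10}:  v_{1} + v_{10} = v_{2} — sig = (2;(1))
  P={6,7}:  v_{6} + v_{7} = v_{4} — sig = (2;(1))
  P={1,3}:  v_{1} + v_{3} = v_{4} + v_{6} — sig = (2;(1,1))
  P={1,5}:  v_{1} + v_{5} = v_{6} + v_{8} — sig = (2;(1,1))
  P={1,9}:  v_{1} + v_{9} = v_{6} + v_{10} — sig = (2;(1,1))
  P={2,11}:  v_{2} + v_{11} = v_{4} + v_{8} — sig = (2;(1,1))
  P={4,9}:  v_{4} + v_{9} = v_{3} + v_{10} — sig = (2;(1,1))
  P={5,7}:  v_{5} + v_{7} = v_{10} + v_{11} — sig = (2;(1,1))
  P={8,9}:  v_{8} + v_{9} = v_{5} + v_{10} — sig = (2;(1,1))
  P={2,3}:  v_{2} + v_{3} = v_{4} + v_{6} + v_{10} — sig = (2;(1,1,1))
  P={2,5}:  v_{2} + v_{5} = v_{6} + v_{8} + v_{10} — sig = (2;(1,1,1))
  P={2,7}:  v_{2} + v_{7} = 2·v_{4} + v_{8} + v_{10} — sig = (2;(1,1,2))
  P={7,9}:  v_{7} + v_{9} = v_{3} + 2·v_{10} + v_{11} — sig = (2;(1,1,2))
  P={1,7}:  v_{1} + v_{7} = 2·v_{4} + v_{8} — sig = (2;(1,2))
  P={2,9}:  v_{2} + v_{9} = v_{6} + 2·v_{10} — sig = (2;(1,2))
  P={6,10,11}:  v_{6} + v_{10} + v_{11} = 0 — sig = (3;())
  P={3,5,10}:  v_{3} + v_{5} + v_{10} = v_{9} — sig = (3;(1))
  P={4,6,8}:  v_{4} + v_{6} + v_{8} = v_{1} — sig = (3;(1))
  P={4,10,11}:  v_{4} + v_{10} + v_{11} = v_{7} — sig = (3;(1))
  P={6,9,11}:  v_{6} + v_{9} + v_{11} = v_{3} + v_{5} — sig = (3;(1,1))

Signatures (|P|; sorted positive RHS coefficients), sorted:
    (2;())
    (2;())
    (2;(1))
    (2;(1))
    (2;(1,1))
    (2;(1,1))
    (2;(1,1))
    (2;(1,1))
    (2;(1,1))
    (2;(1,1))
    (2;(1,1))
    (2;(1,1,1))
    (2;(1,1,1))
    (2;(1,1,2))
    (2;(1,1,2))
    (2;(1,2))
    (2;(1,2))
    (3;())
    (3;(1))
    (3;(1))
    (3;(1))
    (3;(1,1))


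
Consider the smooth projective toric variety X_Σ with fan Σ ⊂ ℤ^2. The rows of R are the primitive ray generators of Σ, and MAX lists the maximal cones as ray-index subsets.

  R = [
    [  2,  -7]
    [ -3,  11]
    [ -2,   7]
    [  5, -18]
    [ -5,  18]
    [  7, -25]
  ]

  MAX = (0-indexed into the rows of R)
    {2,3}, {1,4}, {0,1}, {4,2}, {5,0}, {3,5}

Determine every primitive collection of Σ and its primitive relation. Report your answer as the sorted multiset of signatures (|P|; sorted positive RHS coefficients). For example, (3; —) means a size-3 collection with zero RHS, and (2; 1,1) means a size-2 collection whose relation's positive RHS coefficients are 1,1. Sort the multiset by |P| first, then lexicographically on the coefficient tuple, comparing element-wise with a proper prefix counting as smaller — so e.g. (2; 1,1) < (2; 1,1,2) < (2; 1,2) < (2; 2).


Primitive collections (9):

  P={0,2}:  v_{0} + v_{2} = 0  ⟹  sig = (2; —)
  P={3,4}:  v_{3} + v_{4} = 0  ⟹  sig = (2; —)
  P={0,3}:  v_{0} + v_{3} = v_{5}  ⟹  sig = (2; 1)
  P={0,4}:  v_{0} + v_{4} = v_{1}  ⟹  sig = (2; 1)
  P={1,2}:  v_{1} + v_{2} = v_{4}  ⟹  sig = (2; 1)
  P={1,3}:  v_{1} + v_{3} = v_{0}  ⟹  sig = (2; 1)
  P={2,5}:  v_{2} + v_{5} = v_{3}  ⟹  sig = (2; 1)
  P={4,5}:  v_{4} + v_{5} = v_{0}  ⟹  sig = (2; 1)
  P={1,5}:  v_{1} + v_{5} = 2·v_{0}  ⟹  sig = (2; 2)

so the primitive-relation signature multiset is
    |P|=2: 9 collections, coeffs (), (), (1), (1), (1), (1), (1), (1), (2)


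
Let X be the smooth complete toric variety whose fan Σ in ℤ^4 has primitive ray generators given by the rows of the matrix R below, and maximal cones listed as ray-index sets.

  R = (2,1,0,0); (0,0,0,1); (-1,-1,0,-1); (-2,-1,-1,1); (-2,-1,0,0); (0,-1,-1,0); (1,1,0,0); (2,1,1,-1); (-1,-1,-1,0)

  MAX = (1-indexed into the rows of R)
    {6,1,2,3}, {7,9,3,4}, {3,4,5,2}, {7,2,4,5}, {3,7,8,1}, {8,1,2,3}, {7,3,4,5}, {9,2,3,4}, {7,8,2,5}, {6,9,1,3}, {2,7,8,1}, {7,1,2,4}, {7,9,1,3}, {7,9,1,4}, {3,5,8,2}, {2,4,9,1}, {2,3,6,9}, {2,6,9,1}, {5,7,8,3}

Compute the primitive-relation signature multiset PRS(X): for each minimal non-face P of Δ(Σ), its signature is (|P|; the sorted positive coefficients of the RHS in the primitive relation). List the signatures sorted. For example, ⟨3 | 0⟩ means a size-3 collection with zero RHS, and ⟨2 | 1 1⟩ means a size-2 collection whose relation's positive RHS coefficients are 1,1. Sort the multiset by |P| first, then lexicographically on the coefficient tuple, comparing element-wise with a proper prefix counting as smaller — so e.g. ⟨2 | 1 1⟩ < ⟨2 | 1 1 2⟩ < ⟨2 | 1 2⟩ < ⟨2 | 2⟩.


The 12 primitive collections of Σ (r=9, n=4):

  • {1,5}:  v_{1} + v_{5} = 0  ⇒ sig = ⟨2 | 0⟩
  • {4,8}:  v_{4} + v_{8} = 0  ⇒ sig = ⟨2 | 0⟩
  • {5,9}:  v_{5} + v_{9} = v_{3} + v_{4}  ⇒ sig = ⟨2 | 1 1⟩
  • {6,7}:  v_{6} + v_{7} = v_{1} + v_{9}  ⇒ sig = ⟨2 | 1 1⟩
  • {8,9}:  v_{8} + v_{9} = v_{1} + v_{3}  ⇒ sig = ⟨2 | 1 1⟩
  • {5,6}:  v_{5} + v_{6} = v_{2} + v_{3} + v_{9}  ⇒ sig = ⟨2 | 1 1 1⟩
  • {4,6}:  v_{4} + v_{6} = v_{2} + 2·v_{9}  ⇒ sig = ⟨2 | 1 2⟩
  • {6,8}:  v_{6} + v_{8} = 2·v_{1} + v_{2} + 2·v_{3}  ⇒ sig = ⟨2 | 1 2 2⟩
  • {2,3,7}:  v_{2} + v_{3} + v_{7} = 0  ⇒ sig = ⟨3 | 0⟩
  • {1,3,4}:  v_{1} + v_{3} + v_{4} = v_{9}  ⇒ sig = ⟨3 | 1⟩
  • {2,7,9}:  v_{2} + v_{7} + v_{9} = v_{1} + v_{4}  ⇒ sig = ⟨3 | 1 1⟩
  • {1,2,3,9}:  v_{1} + v_{2} + v_{3} + v_{9} = v_{6}  ⇒ sig = ⟨4 | 1⟩

Hence PRS(X_Σ) =
    ⟨2 | 0⟩
    ⟨2 | 0⟩
    ⟨2 | 1 1⟩
    ⟨2 | 1 1⟩
    ⟨2 | 1 1⟩
    ⟨2 | 1 1 1⟩
    ⟨2 | 1 2⟩
    ⟨2 | 1 2 2⟩
    ⟨3 | 0⟩
    ⟨3 | 1⟩
    ⟨3 | 1 1⟩
    ⟨4 | 1⟩


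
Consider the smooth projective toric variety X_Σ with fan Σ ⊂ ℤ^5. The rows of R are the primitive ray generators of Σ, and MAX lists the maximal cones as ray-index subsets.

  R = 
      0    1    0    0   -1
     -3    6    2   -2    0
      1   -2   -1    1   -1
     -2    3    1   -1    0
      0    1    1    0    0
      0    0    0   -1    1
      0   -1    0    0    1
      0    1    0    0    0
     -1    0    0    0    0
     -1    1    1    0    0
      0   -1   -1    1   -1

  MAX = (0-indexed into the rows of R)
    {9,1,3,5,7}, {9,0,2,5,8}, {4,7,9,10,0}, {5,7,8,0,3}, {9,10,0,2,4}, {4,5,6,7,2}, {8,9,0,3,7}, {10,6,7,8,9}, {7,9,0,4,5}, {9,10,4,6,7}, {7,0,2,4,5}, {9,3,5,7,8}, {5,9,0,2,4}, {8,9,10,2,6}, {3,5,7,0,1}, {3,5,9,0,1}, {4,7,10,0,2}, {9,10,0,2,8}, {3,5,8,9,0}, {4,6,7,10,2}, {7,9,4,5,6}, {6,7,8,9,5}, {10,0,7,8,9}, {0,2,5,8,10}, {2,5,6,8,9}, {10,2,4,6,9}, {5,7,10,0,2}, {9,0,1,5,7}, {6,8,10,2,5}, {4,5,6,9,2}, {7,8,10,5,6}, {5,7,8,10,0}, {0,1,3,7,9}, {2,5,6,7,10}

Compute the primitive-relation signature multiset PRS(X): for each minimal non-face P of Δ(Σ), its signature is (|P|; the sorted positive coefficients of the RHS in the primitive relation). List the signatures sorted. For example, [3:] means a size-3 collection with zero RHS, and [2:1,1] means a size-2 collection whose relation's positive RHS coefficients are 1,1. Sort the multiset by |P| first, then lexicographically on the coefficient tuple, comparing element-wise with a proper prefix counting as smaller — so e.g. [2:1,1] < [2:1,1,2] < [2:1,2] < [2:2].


|primitive collections| = 17. Relations:

  P={0,6}:  v_{0} + v_{6} = 0 ; sig = [2:]
  P={4,8}:  v_{4} + v_{8} = v_{9} ; sig = [2:1]
  P={1,2}:  v_{1} + v_{2} = v_{0} + v_{3} ; sig = [2:1,1]
  P={2,3}:  v_{2} + v_{3} = v_{0} + v_{8} ; sig = [2:1,1]
  P={1,6}:  v_{1} + v_{6} = v_{3} + v_{5} + v_{7} + v_{9} ; sig = [2:1,1,1,1]
  P={1,10}:  v_{1} + v_{10} = v_{0} + v_{3} + v_{7} + v_{8} ; sig = [2:1,1,1,1]
  P={3,6}:  v_{3} + v_{6} = v_{5} + v_{7} + v_{8} + v_{9} ; sig = [2:1,1,1,1]
  P={3,4}:  v_{3} + v_{4} = v_{0} + v_{5} + v_{7} + 2·v_{9} ; sig = [2:1,1,1,2]
  P={3,10}:  v_{3} + v_{10} = v_{0} + v_{7} + 2·v_{8} ; sig = [2:1,1,2]
  P={1,8}:  v_{1} + v_{8} = 2·v_{3} ; sig = [2:2]
  P={1,4}:  v_{1} + v_{4} = 2·v_{0} + 2·v_{5} + 2·v_{7} + 3·v_{9} ; sig = [2:2,2,2,3]
  P={4,5,10}:  v_{4} + v_{5} + v_{10} = 0 ; sig = [3:]
  P={2,7,8}:  v_{2} + v_{7} + v_{8} = v_{10} ; sig = [3:1]
  P={5,9,10}:  v_{5} + v_{9} + v_{10} = v_{8} ; sig = [3:1]
  P={2,7,9}:  v_{2} + v_{7} + v_{9} = v_{4} + v_{10} ; sig = [3:1,1]
  P={0,3,5,7,9}:  v_{0} + v_{3} + v_{5} + v_{7} + v_{9} = v_{1} ; sig = [5:1]
  P={0,5,7,8,9}:  v_{0} + v_{5} + v_{7} + v_{8} + v_{9} = v_{3} ; sig = [5:1]

Hence PRS(X_Σ) =
[[2:], [2:1], [2:1,1], [2:1,1], [2:1,1,1,1], [2:1,1,1,1], [2:1,1,1,1], [2:1,1,1,2], [2:1,1,2], [2:2], [2:2,2,2,3], [3:], [3:1], [3:1], [3:1,1], [5:1], [5:1]]


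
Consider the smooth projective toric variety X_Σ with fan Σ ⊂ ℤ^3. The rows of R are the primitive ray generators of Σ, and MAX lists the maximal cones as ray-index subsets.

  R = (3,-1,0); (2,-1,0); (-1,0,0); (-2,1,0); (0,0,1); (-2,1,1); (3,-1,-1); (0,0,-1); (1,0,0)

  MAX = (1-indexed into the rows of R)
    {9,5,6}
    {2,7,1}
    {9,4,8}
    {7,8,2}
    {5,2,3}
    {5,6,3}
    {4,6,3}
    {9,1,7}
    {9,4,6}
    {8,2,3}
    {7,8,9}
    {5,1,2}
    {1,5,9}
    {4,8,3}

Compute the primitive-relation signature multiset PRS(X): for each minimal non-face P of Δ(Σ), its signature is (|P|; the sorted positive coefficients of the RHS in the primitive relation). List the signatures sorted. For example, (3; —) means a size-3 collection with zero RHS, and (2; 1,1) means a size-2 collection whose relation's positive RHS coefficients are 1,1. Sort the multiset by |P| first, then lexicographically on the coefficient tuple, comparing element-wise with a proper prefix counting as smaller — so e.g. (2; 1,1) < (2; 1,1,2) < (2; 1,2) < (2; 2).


Δ(Σ) — 9 vertices, 15 min non-faces:

  P={2,4}:  v_{2} + v_{4} = 0  ⇒ sig = (2; —)
  P={3,9}:  v_{3} + v_{9} = 0  ⇒ sig = (2; —)
  P={5,8}:  v_{5} + v_{8} = 0  ⇒ sig = (2; —)
  P={1,3}:  v_{1} + v_{3} = v_{2}  ⇒ sig = (2; 1)
  P={1,4}:  v_{1} + v_{4} = v_{9}  ⇒ sig = (2; 1)
  P={1,8}:  v_{1} + v_{8} = v_{7}  ⇒ sig = (2; 1)
  P={2,6}:  v_{2} + v_{6} = v_{5}  ⇒ sig = (2; 1)
  P={2,9}:  v_{2} + v_{9} = v_{1}  ⇒ sig = (2; 1)
  P={4,5}:  v_{4} + v_{5} = v_{6}  ⇒ sig = (2; 1)
  P={5,7}:  v_{5} + v_{7} = v_{1}  ⇒ sig = (2; 1)
  P={6,7}:  v_{6} + v_{7} = v_{9}  ⇒ sig = (2; 1)
  P={6,8}:  v_{6} + v_{8} = v_{4}  ⇒ sig = (2; 1)
  P={1,6}:  v_{1} + v_{6} = v_{5} + v_{9}  ⇒ sig = (2; 1,1)
  P={3,7}:  v_{3} + v_{7} = v_{2} + v_{8}  ⇒ sig = (2; 1,1)
  P={4,7}:  v_{4} + v_{7} = v_{8} + v_{9}  ⇒ sig = (2; 1,1)

Signatures (|P|; sorted positive RHS coefficients), sorted:
{ (2; —) ×3,  (2; 1) ×9,  (2; 1,1) ×3 }


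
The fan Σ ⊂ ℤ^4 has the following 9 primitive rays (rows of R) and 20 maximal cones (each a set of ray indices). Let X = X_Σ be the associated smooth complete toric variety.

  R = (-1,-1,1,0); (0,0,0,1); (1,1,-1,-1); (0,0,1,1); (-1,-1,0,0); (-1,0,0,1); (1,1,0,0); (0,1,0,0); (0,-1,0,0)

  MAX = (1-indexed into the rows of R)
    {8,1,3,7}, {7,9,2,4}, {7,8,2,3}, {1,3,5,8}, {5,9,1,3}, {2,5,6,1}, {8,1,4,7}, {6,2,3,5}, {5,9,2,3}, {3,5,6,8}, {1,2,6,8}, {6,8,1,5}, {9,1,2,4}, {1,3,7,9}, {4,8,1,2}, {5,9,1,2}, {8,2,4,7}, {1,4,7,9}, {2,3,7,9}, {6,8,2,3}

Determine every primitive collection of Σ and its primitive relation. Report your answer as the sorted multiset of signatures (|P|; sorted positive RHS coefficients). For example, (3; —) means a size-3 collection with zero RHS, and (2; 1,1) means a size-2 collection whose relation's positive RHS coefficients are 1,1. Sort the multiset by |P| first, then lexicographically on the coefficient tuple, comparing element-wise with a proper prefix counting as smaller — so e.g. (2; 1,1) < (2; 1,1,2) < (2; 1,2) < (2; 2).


Δ(Σ) — 9 vertices, 11 min non-faces:

  P = {5,7}:  v_{5} + v_{7} = 0  ⟹  sig = (2; —)
  P = {8,9}:  v_{8} + v_{9} = 0  ⟹  sig = (2; —)
  P = {3,4}:  v_{3} + v_{4} = v_{7}  ⟹  sig = (2; 1)
  P = {4,5}:  v_{4} + v_{5} = v_{1} + v_{2}  ⟹  sig = (2; 1,1)
  P = {6,7}:  v_{6} + v_{7} = v_{2} + v_{8}  ⟹  sig = (2; 1,1)
  P = {6,9}:  v_{6} + v_{9} = v_{2} + v_{5}  ⟹  sig = (2; 1,1)
  P = {4,6}:  v_{4} + v_{6} = v_{1} + 2·v_{2} + v_{8}  ⟹  sig = (2; 1,1,2)
  P = {1,2,3}:  v_{1} + v_{2} + v_{3} = 0  ⟹  sig = (3; —)
  P = {1,2,7}:  v_{1} + v_{2} + v_{7} = v_{4}  ⟹  sig = (3; 1)
  P = {2,5,8}:  v_{2} + v_{5} + v_{8} = v_{6}  ⟹  sig = (3; 1)
  P = {1,3,6}:  v_{1} + v_{3} + v_{6} = v_{5} + v_{8}  ⟹  sig = (3; 1,1)

Hence PRS(X_Σ) =
    |P|=2: 7 collections, coeffs (), (), (1), (1,1), (1,1), (1,1), (1,1,2)
    |P|=3: 4 collections, coeffs (), (1), (1), (1,1)


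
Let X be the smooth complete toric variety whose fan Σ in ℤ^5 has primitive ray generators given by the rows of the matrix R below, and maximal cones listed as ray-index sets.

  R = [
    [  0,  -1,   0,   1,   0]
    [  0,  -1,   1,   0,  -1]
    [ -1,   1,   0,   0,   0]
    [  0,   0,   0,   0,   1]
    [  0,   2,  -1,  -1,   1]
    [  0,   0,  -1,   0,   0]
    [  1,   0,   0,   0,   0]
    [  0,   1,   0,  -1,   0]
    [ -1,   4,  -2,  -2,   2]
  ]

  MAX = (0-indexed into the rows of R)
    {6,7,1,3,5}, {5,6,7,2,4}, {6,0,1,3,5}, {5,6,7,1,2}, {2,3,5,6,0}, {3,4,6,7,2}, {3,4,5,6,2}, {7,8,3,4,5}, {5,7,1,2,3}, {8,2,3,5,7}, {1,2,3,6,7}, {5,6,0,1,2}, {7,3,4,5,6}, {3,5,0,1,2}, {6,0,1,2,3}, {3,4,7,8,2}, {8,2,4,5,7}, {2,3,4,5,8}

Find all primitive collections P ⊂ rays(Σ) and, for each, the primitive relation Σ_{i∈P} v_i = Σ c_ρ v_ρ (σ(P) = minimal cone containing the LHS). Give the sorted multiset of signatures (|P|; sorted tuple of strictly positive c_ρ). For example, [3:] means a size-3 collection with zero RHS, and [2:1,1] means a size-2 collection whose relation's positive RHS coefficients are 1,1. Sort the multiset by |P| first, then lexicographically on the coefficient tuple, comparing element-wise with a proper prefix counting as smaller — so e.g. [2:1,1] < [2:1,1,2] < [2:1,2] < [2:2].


Primitive collections (9):

  P = {0,7}:  v_{0} + v_{7} = 0  →  sig = [2:]
  P = {1,4}:  v_{1} + v_{4} = v_{7}  →  sig = [2:1]
  P = {0,4}:  v_{0} + v_{4} = v_{2} + v_{3} + v_{5} + v_{6}  →  sig = [2:1,1,1,1]
  P = {0,8}:  v_{0} + v_{8} = v_{2} + v_{3} + v_{4} + v_{5}  →  sig = [2:1,1,1,1]
  P = {1,8}:  v_{1} + v_{8} = v_{2} + v_{3} + v_{5} + 2·v_{7}  →  sig = [2:1,1,1,2]
  P = {6,8}:  v_{6} + v_{8} = 2·v_{4}  →  sig = [2:2]
  P = {1,2,3,5,6}:  v_{1} + v_{2} + v_{3} + v_{5} + v_{6} = 0  →  sig = [5:]
  P = {2,3,4,5,7}:  v_{2} + v_{3} + v_{4} + v_{5} + v_{7} = v_{8}  →  sig = [5:1]
  P = {2,3,5,6,7}:  v_{2} + v_{3} + v_{5} + v_{6} + v_{7} = v_{4}  →  sig = [5:1]

so the primitive-relation signature multiset is
[[2:], [2:1], [2:1,1,1,1], [2:1,1,1,1], [2:1,1,1,2], [2:2], [5:], [5:1], [5:1]]


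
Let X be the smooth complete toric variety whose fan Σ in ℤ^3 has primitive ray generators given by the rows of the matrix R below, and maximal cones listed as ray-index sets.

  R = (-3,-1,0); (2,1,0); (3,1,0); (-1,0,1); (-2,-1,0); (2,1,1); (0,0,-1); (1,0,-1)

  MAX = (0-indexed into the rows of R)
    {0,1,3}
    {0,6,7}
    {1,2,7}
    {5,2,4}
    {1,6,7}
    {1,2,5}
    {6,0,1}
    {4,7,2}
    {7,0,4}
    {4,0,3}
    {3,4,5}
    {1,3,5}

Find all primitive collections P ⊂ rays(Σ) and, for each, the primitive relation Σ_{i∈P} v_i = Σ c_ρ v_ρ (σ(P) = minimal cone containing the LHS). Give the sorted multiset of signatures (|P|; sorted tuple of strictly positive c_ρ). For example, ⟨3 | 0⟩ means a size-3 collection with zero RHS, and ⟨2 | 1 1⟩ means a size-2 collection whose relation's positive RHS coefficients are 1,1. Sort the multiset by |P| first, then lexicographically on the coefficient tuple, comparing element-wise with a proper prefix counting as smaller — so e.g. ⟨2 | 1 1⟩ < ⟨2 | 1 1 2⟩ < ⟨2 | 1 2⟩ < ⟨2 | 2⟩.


Primitive collections (11):

  P = {0,2}:  v_{0} + v_{2} = 0 — sig = ⟨2 | 0⟩
  P = {1,4}:  v_{1} + v_{4} = 0 — sig = ⟨2 | 0⟩
  P = {3,7}:  v_{3} + v_{7} = 0 — sig = ⟨2 | 0⟩
  P = {0,5}:  v_{0} + v_{5} = v_{3} — sig = ⟨2 | 1⟩
  P = {2,3}:  v_{2} + v_{3} = v_{5} — sig = ⟨2 | 1⟩
  P = {5,6}:  v_{5} + v_{6} = v_{1} — sig = ⟨2 | 1⟩
  P = {5,7}:  v_{5} + v_{7} = v_{2} — sig = ⟨2 | 1⟩
  P = {2,6}:  v_{2} + v_{6} = v_{1} + v_{7} — sig = ⟨2 | 1 1⟩
  P = {3,6}:  v_{3} + v_{6} = v_{0} + v_{1} — sig = ⟨2 | 1 1⟩
  P = {4,6}:  v_{4} + v_{6} = v_{0} + v_{7} — sig = ⟨2 | 1 1⟩
  P = {0,1,7}:  v_{0} + v_{1} + v_{7} = v_{6} — sig = ⟨3 | 1⟩

Signatures (|P|; sorted positive RHS coefficients), sorted:
[⟨2 | 0⟩, ⟨2 | 0⟩, ⟨2 | 0⟩, ⟨2 | 1⟩, ⟨2 | 1⟩, ⟨2 | 1⟩, ⟨2 | 1⟩, ⟨2 | 1 1⟩, ⟨2 | 1 1⟩, ⟨2 | 1 1⟩, ⟨3 | 1⟩]


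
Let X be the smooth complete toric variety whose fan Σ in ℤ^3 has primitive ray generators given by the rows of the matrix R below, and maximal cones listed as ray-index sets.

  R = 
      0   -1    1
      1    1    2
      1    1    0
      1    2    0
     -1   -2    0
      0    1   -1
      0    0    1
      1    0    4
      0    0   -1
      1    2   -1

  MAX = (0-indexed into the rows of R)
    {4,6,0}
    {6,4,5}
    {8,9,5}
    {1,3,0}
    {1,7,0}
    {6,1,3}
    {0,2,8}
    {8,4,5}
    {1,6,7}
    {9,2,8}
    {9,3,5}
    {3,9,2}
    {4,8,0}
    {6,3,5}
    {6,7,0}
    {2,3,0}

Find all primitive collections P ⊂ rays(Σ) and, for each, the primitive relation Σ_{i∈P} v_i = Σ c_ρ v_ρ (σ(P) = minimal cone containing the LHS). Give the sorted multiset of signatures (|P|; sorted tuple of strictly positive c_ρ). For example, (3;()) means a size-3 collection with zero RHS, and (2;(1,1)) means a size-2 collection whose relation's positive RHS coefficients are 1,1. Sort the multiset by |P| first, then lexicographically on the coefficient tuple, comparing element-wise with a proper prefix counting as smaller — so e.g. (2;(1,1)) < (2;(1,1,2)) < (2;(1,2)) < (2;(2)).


|primitive collections| = 23. Relations:

  {0,5}:  v_{0} + v_{5} = 0  ⇒ sig = (2;())
  {3,4}:  v_{3} + v_{4} = 0  ⇒ sig = (2;())
  {6,8}:  v_{6} + v_{8} = 0  ⇒ sig = (2;())
  {0,9}:  v_{0} + v_{9} = v_{2}  ⇒ sig = (2;(1))
  {2,5}:  v_{2} + v_{5} = v_{9}  ⇒ sig = (2;(1))
  {3,8}:  v_{3} + v_{8} = v_{9}  ⇒ sig = (2;(1))
  {4,9}:  v_{4} + v_{9} = v_{8}  ⇒ sig = (2;(1))
  {6,9}:  v_{6} + v_{9} = v_{3}  ⇒ sig = (2;(1))
  {1,4}:  v_{1} + v_{4} = v_{0} + v_{6}  ⇒ sig = (2;(1,1))
  {1,5}:  v_{1} + v_{5} = v_{3} + v_{6}  ⇒ sig = (2;(1,1))
  {1,8}:  v_{1} + v_{8} = v_{0} + v_{3}  ⇒ sig = (2;(1,1))
  {2,4}:  v_{2} + v_{4} = v_{0} + v_{8}  ⇒ sig = (2;(1,1))
  {2,6}:  v_{2} + v_{6} = v_{0} + v_{3}  ⇒ sig = (2;(1,1))
  {5,7}:  v_{5} + v_{7} = v_{1} + v_{6}  ⇒ sig = (2;(1,1))
  {7,8}:  v_{7} + v_{8} = v_{0} + v_{1}  ⇒ sig = (2;(1,1))
  {7,9}:  v_{7} + v_{9} = v_{0} + v_{1} + v_{3}  ⇒ sig = (2;(1,1,1))
  {2,7}:  v_{2} + v_{7} = 2·v_{0} + v_{1} + v_{3}  ⇒ sig = (2;(1,1,2))
  {1,9}:  v_{1} + v_{9} = v_{0} + 2·v_{3}  ⇒ sig = (2;(1,2))
  {3,7}:  v_{3} + v_{7} = 2·v_{1}  ⇒ sig = (2;(2))
  {1,2}:  v_{1} + v_{2} = 2·v_{0} + 2·v_{3}  ⇒ sig = (2;(2,2))
  {4,7}:  v_{4} + v_{7} = 2·v_{0} + 2·v_{6}  ⇒ sig = (2;(2,2))
  {0,1,6}:  v_{0} + v_{1} + v_{6} = v_{7}  ⇒ sig = (3;(1))
  {0,3,6}:  v_{0} + v_{3} + v_{6} = v_{1}  ⇒ sig = (3;(1))

so the primitive-relation signature multiset is
{ (2;()) ×3,  (2;(1)) ×5,  (2;(1,1)) ×7,  (2;(1,1,1)),  (2;(1,1,2)),  (2;(1,2)),  (2;(2)),  (2;(2,2)) ×2,  (3;(1)) ×2 }


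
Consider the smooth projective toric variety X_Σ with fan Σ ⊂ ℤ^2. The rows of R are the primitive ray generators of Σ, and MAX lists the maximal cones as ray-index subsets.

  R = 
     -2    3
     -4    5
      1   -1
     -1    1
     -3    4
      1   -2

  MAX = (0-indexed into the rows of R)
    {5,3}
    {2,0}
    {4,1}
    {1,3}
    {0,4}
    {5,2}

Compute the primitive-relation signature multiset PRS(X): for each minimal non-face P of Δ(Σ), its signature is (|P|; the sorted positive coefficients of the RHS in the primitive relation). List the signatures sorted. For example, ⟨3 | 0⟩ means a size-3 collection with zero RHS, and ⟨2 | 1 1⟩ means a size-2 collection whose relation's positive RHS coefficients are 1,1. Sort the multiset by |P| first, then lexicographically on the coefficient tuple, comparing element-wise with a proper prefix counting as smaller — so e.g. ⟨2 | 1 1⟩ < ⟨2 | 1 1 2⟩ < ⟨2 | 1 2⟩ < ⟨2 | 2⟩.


Σ has 9 primitive collections:

  P={2,3}:  v_{2} + v_{3} = 0  ⇒ sig = ⟨2 | 0⟩
  P={0,3}:  v_{0} + v_{3} = v_{4}  ⇒ sig = ⟨2 | 1⟩
  P={0,5}:  v_{0} + v_{5} = v_{3}  ⇒ sig = ⟨2 | 1⟩
  P={1,2}:  v_{1} + v_{2} = v_{4}  ⇒ sig = ⟨2 | 1⟩
  P={2,4}:  v_{2} + v_{4} = v_{0}  ⇒ sig = ⟨2 | 1⟩
  P={3,4}:  v_{3} + v_{4} = v_{1}  ⇒ sig = ⟨2 | 1⟩
  P={0,1}:  v_{0} + v_{1} = 2·v_{4}  ⇒ sig = ⟨2 | 2⟩
  P={4,5}:  v_{4} + v_{5} = 2·v_{3}  ⇒ sig = ⟨2 | 2⟩
  P={1,5}:  v_{1} + v_{5} = 3·v_{3}  ⇒ sig = ⟨2 | 3⟩

Sorted signature multiset PRS(X):
{ ⟨2 | 0⟩,  ⟨2 | 1⟩ ×5,  ⟨2 | 2⟩ ×2,  ⟨2 | 3⟩ }


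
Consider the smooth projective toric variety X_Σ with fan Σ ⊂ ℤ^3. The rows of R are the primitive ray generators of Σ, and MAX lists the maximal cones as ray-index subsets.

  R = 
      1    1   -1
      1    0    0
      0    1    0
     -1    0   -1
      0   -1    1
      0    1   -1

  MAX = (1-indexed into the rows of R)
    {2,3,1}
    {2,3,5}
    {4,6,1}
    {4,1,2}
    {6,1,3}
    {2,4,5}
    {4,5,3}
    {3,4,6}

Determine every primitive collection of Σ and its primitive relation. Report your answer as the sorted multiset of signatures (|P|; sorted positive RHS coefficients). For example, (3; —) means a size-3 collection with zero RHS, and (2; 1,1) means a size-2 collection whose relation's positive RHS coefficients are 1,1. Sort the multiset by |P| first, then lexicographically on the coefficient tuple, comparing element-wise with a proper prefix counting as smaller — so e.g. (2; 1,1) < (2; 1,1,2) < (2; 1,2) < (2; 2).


Minimal non-faces — 5 found among 6 rays, 8 max cones:

  • {5,6}:  v_{5} + v_{6} = 0  ⟹  sig = (2; —)
  • {1,5}:  v_{1} + v_{5} = v_{2}  ⟹  sig = (2; 1)
  • {2,6}:  v_{2} + v_{6} = v_{1}  ⟹  sig = (2; 1)
  • {2,3,4}:  v_{2} + v_{3} + v_{4} = v_{6}  ⟹  sig = (3; 1)
  • {1,3,4}:  v_{1} + v_{3} + v_{4} = 2·v_{6}  ⟹  sig = (3; 2)

Signatures (|P|; sorted positive RHS coefficients), sorted:
    |P|=2: 3 collections, coeffs (), (1), (1)
    |P|=3: 2 collections, coeffs (1), (2)


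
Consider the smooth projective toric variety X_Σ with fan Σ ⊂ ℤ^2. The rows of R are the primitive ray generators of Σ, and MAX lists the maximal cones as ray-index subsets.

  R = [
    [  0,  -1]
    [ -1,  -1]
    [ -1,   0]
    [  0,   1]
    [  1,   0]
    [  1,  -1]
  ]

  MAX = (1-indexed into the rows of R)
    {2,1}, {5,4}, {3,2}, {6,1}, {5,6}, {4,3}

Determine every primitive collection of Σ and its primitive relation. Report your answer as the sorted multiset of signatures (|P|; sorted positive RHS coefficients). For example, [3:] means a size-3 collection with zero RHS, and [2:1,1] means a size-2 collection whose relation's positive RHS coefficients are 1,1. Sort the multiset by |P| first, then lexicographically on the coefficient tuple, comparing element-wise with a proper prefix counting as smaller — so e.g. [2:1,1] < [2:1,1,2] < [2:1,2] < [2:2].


|primitive collections| = 9. Relations:

  {1,4}:  v_{1} + v_{4} = 0  →  sig = [2:]
  {3,5}:  v_{3} + v_{5} = 0  →  sig = [2:]
  {1,3}:  v_{1} + v_{3} = v_{2}  →  sig = [2:1]
  {1,5}:  v_{1} + v_{5} = v_{6}  →  sig = [2:1]
  {2,4}:  v_{2} + v_{4} = v_{3}  →  sig = [2:1]
  {2,5}:  v_{2} + v_{5} = v_{1}  →  sig = [2:1]
  {3,6}:  v_{3} + v_{6} = v_{1}  →  sig = [2:1]
  {4,6}:  v_{4} + v_{6} = v_{5}  →  sig = [2:1]
  {2,6}:  v_{2} + v_{6} = 2·v_{1}  →  sig = [2:2]

so the primitive-relation signature multiset is
{ [2:] ×2,  [2:1] ×6,  [2:2] }


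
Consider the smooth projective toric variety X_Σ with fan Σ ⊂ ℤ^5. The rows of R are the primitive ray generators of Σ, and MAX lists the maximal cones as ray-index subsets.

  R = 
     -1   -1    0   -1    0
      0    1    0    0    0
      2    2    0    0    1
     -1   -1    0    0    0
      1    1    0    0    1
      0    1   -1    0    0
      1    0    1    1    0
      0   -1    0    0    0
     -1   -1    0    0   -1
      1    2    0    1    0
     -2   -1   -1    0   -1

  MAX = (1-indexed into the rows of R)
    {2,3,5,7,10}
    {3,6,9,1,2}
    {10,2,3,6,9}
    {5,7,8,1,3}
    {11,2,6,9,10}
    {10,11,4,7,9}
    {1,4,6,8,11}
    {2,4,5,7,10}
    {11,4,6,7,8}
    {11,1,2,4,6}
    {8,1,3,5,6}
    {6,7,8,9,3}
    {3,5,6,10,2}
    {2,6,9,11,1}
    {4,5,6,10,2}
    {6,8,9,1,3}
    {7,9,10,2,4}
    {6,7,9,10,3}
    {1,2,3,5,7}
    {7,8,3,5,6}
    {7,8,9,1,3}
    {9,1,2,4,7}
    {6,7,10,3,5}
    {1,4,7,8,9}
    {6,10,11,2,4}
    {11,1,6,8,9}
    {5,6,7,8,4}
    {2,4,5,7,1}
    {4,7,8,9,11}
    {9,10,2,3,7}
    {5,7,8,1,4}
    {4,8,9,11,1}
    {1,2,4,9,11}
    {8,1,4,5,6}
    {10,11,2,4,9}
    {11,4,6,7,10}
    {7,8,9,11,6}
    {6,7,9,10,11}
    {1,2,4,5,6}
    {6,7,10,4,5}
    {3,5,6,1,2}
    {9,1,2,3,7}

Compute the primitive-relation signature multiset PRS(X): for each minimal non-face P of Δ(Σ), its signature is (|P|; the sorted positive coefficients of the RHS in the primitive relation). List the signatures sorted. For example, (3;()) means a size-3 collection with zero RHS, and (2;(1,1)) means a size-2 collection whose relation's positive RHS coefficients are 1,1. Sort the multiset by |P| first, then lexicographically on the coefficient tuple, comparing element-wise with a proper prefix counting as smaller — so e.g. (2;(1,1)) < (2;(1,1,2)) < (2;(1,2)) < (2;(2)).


The 12 primitive collections of Σ (r=11, n=5):

  P = {2,8}:  v_{2} + v_{8} = 0 — sig = (2;())
  P = {5,9}:  v_{5} + v_{9} = 0 — sig = (2;())
  P = {1,10}:  v_{1} + v_{10} = v_{2} — sig = (2;(1))
  P = {3,4}:  v_{3} + v_{4} = v_{5} — sig = (2;(1))
  P = {3,11}:  v_{3} + v_{11} = v_{6} — sig = (2;(1))
  P = {5,11}:  v_{5} + v_{11} = v_{4} + v_{6} — sig = (2;(1,1))
  P = {8,10}:  v_{8} + v_{10} = v_{6} + v_{7} — sig = (2;(1,1))
  P = {1,6,7}:  v_{1} + v_{6} + v_{7} = 0 — sig = (3;())
  P = {2,6,7}:  v_{2} + v_{6} + v_{7} = v_{10} — sig = (3;(1))
  P = {4,6,9}:  v_{4} + v_{6} + v_{9} = v_{11} — sig = (3;(1))
  P = {1,7,11}:  v_{1} + v_{7} + v_{11} = v_{4} + v_{9} — sig = (3;(1,1))
  P = {2,7,11}:  v_{2} + v_{7} + v_{11} = v_{4} + v_{9} + v_{10} — sig = (3;(1,1,1))

Signatures (|P|; sorted positive RHS coefficients), sorted:
    |P|=2: 7 collections, coeffs (), (), (1), (1), (1), (1,1), (1,1)
    |P|=3: 5 collections, coeffs (), (1), (1), (1,1), (1,1,1)


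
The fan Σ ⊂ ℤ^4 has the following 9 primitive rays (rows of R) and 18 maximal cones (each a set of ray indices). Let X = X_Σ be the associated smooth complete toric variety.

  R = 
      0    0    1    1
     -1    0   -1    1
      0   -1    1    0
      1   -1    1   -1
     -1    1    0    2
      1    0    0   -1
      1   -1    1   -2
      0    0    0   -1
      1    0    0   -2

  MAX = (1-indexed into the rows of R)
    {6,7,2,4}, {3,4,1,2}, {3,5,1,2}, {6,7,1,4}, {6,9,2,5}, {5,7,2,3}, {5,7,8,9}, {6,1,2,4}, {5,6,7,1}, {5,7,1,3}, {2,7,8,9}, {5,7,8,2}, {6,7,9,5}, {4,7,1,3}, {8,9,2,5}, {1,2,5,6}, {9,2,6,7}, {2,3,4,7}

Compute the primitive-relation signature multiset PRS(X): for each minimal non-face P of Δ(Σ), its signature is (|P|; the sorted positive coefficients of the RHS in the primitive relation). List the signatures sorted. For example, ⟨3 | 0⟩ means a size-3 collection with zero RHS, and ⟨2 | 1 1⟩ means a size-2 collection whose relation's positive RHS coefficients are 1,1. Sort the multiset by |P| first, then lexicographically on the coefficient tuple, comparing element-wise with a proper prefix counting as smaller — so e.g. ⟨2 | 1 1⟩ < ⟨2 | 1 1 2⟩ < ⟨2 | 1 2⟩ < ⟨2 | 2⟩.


Δ(Σ) — 9 vertices, 12 min non-faces:

  {3,6}:  v_{3} + v_{6} = v_{4}  ⟹  sig = ⟨2 | 1⟩
  {3,9}:  v_{3} + v_{9} = v_{7}  ⟹  sig = ⟨2 | 1⟩
  {4,5}:  v_{4} + v_{5} = v_{1}  ⟹  sig = ⟨2 | 1⟩
  {4,8}:  v_{4} + v_{8} = v_{7}  ⟹  sig = ⟨2 | 1⟩
  {6,8}:  v_{6} + v_{8} = v_{9}  ⟹  sig = ⟨2 | 1⟩
  {1,8}:  v_{1} + v_{8} = v_{5} + v_{7}  ⟹  sig = ⟨2 | 1 1⟩
  {4,9}:  v_{4} + v_{9} = v_{6} + v_{7}  ⟹  sig = ⟨2 | 1 1⟩
  {1,9}:  v_{1} + v_{9} = v_{5} + v_{6} + v_{7}  ⟹  sig = ⟨2 | 1 1 1⟩
  {3,8}:  v_{3} + v_{8} = v_{2} + v_{5} + 2·v_{7}  ⟹  sig = ⟨2 | 1 1 2⟩
  {1,2,7}:  v_{1} + v_{2} + v_{7} = v_{3}  ⟹  sig = ⟨3 | 1⟩
  {2,5,6,7}:  v_{2} + v_{5} + v_{6} + v_{7} = 0  ⟹  sig = ⟨4 | 0⟩
  {2,5,7,9}:  v_{2} + v_{5} + v_{7} + v_{9} = v_{8}  ⟹  sig = ⟨4 | 1⟩

Sorted signature multiset PRS(X):
    ⟨2 | 1⟩
    ⟨2 | 1⟩
    ⟨2 | 1⟩
    ⟨2 | 1⟩
    ⟨2 | 1⟩
    ⟨2 | 1 1⟩
    ⟨2 | 1 1⟩
    ⟨2 | 1 1 1⟩
    ⟨2 | 1 1 2⟩
    ⟨3 | 1⟩
    ⟨4 | 0⟩
    ⟨4 | 1⟩


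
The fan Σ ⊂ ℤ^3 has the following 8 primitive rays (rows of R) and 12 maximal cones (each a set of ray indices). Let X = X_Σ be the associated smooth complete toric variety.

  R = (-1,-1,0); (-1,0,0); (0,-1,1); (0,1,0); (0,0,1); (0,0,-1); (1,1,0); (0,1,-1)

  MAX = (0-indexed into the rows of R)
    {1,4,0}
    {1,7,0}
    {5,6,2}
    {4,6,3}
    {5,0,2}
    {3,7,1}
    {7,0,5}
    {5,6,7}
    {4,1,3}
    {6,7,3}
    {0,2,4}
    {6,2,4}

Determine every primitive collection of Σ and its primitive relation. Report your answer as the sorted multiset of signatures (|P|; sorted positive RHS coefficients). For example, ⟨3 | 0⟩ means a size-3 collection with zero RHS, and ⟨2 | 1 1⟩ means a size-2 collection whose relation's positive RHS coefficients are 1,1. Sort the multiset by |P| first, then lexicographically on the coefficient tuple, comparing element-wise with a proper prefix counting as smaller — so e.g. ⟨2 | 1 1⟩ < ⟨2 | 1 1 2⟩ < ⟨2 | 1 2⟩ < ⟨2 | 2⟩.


10 minimal non-faces of Δ(Σ) (on 8 rays):

  {0,6}:  v_{0} + v_{6} = 0  so sig = ⟨2 | 0⟩
  {2,7}:  v_{2} + v_{7} = 0  so sig = ⟨2 | 0⟩
  {4,5}:  v_{4} + v_{5} = 0  so sig = ⟨2 | 0⟩
  {0,3}:  v_{0} + v_{3} = v_{1}  so sig = ⟨2 | 1⟩
  {1,6}:  v_{1} + v_{6} = v_{3}  so sig = ⟨2 | 1⟩
  {2,3}:  v_{2} + v_{3} = v_{4}  so sig = ⟨2 | 1⟩
  {3,5}:  v_{3} + v_{5} = v_{7}  so sig = ⟨2 | 1⟩
  {4,7}:  v_{4} + v_{7} = v_{3}  so sig = ⟨2 | 1⟩
  {1,2}:  v_{1} + v_{2} = v_{0} + v_{4}  so sig = ⟨2 | 1 1⟩
  {1,5}:  v_{1} + v_{5} = v_{0} + v_{7}  so sig = ⟨2 | 1 1⟩

so the primitive-relation signature multiset is
    |P|=2: 10 collections, coeffs (), (), (), (1), (1), (1), (1), (1), (1,1), (1,1)


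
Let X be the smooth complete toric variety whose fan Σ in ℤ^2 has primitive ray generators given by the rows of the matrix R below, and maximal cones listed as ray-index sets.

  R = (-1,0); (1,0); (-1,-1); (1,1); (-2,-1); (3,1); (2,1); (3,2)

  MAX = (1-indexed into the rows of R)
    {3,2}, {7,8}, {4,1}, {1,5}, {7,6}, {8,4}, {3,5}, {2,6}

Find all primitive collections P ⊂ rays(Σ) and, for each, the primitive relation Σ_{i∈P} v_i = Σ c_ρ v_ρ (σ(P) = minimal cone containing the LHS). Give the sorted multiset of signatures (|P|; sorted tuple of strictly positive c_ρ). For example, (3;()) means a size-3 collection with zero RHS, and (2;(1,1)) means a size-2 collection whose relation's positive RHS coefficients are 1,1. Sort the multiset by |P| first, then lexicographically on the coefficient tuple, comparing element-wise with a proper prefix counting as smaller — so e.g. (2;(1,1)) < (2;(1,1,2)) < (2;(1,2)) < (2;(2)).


The 20 primitive collections of Σ (r=8, n=2):

  {1,2}:  v_{1} + v_{2} = 0 — sig = (2;())
  {3,4}:  v_{3} + v_{4} = 0 — sig = (2;())
  {5,7}:  v_{5} + v_{7} = 0 — sig = (2;())
  {1,3}:  v_{1} + v_{3} = v_{5} — sig = (2;(1))
  {1,6}:  v_{1} + v_{6} = v_{7} — sig = (2;(1))
  {1,7}:  v_{1} + v_{7} = v_{4} — sig = (2;(1))
  {2,4}:  v_{2} + v_{4} = v_{7} — sig = (2;(1))
  {2,5}:  v_{2} + v_{5} = v_{3} — sig = (2;(1))
  {2,7}:  v_{2} + v_{7} = v_{6} — sig = (2;(1))
  {3,7}:  v_{3} + v_{7} = v_{2} — sig = (2;(1))
  {3,8}:  v_{3} + v_{8} = v_{7} — sig = (2;(1))
  {4,5}:  v_{4} + v_{5} = v_{1} — sig = (2;(1))
  {4,7}:  v_{4} + v_{7} = v_{8} — sig = (2;(1))
  {5,6}:  v_{5} + v_{6} = v_{2} — sig = (2;(1))
  {5,8}:  v_{5} + v_{8} = v_{4} — sig = (2;(1))
  {1,8}:  v_{1} + v_{8} = 2·v_{4} — sig = (2;(2))
  {2,8}:  v_{2} + v_{8} = 2·v_{7} — sig = (2;(2))
  {3,6}:  v_{3} + v_{6} = 2·v_{2} — sig = (2;(2))
  {4,6}:  v_{4} + v_{6} = 2·v_{7} — sig = (2;(2))
  {6,8}:  v_{6} + v_{8} = 3·v_{7} — sig = (2;(3))

Signatures (|P|; sorted positive RHS coefficients), sorted:
    |P|=2: 20 collections, coeffs (), (), (), (1), (1), (1), (1), (1), (1), (1), (1), (1), (1), (1), (1), (2), (2), (2), (2), (3)
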